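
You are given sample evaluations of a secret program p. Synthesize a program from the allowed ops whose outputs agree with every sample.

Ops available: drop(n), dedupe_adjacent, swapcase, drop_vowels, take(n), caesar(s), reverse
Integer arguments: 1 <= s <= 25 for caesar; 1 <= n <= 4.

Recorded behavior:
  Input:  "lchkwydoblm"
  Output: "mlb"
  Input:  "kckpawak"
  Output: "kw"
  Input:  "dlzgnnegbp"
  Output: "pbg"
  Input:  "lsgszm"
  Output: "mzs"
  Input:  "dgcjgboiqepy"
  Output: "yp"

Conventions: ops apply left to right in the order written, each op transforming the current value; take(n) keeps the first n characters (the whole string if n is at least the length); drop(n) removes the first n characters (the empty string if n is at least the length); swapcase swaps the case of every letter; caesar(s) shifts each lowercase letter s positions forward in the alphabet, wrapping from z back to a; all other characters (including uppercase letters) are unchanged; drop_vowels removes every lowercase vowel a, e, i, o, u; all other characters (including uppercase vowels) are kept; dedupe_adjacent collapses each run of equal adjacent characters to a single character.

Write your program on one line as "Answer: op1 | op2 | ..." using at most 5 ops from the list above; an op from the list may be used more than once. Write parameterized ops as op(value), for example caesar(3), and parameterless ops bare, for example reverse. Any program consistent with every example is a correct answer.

reverse | dedupe_adjacent | take(3) | drop_vowels

Check, running the answer program on each example:
  "lchkwydoblm" -> "mlbodywkhcl" -> "mlbodywkhcl" -> "mlb" -> "mlb"
  "kckpawak" -> "kawapkck" -> "kawapkck" -> "kaw" -> "kw"
  "dlzgnnegbp" -> "pbgenngzld" -> "pbgengzld" -> "pbg" -> "pbg"
  "lsgszm" -> "mzsgsl" -> "mzsgsl" -> "mzs" -> "mzs"
  "dgcjgboiqepy" -> "ypeqiobgjcgd" -> "ypeqiobgjcgd" -> "ype" -> "yp"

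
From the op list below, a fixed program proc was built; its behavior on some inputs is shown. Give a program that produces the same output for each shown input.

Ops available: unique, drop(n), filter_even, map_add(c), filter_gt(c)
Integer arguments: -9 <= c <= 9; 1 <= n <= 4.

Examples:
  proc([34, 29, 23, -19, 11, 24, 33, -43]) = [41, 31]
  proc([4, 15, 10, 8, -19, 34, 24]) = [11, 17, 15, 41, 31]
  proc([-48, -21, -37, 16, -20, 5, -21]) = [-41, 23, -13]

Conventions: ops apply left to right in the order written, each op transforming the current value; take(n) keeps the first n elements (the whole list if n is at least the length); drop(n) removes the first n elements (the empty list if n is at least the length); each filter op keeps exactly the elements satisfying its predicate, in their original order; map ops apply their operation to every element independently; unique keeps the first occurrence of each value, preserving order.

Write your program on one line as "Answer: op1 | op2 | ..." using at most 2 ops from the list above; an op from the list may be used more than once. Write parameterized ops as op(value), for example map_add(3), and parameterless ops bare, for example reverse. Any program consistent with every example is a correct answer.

filter_even | map_add(7)

Check, running the answer program on each example:
  [34, 29, 23, -19, 11, 24, 33, -43] -> [34, 24] -> [41, 31]
  [4, 15, 10, 8, -19, 34, 24] -> [4, 10, 8, 34, 24] -> [11, 17, 15, 41, 31]
  [-48, -21, -37, 16, -20, 5, -21] -> [-48, 16, -20] -> [-41, 23, -13]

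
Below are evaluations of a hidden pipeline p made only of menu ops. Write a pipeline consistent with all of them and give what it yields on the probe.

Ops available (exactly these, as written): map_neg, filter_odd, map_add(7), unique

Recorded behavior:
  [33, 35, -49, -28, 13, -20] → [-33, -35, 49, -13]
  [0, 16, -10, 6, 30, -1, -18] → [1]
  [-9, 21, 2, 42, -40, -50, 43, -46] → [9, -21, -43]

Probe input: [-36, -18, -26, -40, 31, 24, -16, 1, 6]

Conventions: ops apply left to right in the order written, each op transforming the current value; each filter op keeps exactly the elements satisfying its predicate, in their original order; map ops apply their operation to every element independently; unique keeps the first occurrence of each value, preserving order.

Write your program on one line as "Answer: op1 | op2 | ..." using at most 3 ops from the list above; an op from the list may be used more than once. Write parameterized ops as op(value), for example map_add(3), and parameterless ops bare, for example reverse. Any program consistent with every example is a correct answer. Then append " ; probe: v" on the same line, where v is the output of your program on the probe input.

map_neg | filter_odd ; probe: [-31, -1]

Check, running the answer program on each example:
  [33, 35, -49, -28, 13, -20] -> [-33, -35, 49, 28, -13, 20] -> [-33, -35, 49, -13]
  [0, 16, -10, 6, 30, -1, -18] -> [0, -16, 10, -6, -30, 1, 18] -> [1]
  [-9, 21, 2, 42, -40, -50, 43, -46] -> [9, -21, -2, -42, 40, 50, -43, 46] -> [9, -21, -43]
  probe: [-36, -18, -26, -40, 31, 24, -16, 1, 6] -> [36, 18, 26, 40, -31, -24, 16, -1, -6] -> [-31, -1]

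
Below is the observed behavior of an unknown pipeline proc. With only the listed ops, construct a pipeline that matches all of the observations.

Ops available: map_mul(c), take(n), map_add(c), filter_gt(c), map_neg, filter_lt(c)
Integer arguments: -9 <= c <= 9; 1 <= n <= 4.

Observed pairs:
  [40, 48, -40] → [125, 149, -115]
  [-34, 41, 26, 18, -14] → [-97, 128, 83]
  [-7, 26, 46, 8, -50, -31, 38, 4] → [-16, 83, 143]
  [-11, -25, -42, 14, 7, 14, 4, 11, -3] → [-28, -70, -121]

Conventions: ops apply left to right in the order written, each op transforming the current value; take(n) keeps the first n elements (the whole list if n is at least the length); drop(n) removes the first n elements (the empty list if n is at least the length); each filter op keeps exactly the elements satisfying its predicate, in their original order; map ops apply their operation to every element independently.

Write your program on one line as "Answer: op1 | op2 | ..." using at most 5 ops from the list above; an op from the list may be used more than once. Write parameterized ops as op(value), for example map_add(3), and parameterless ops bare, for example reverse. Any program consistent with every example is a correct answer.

map_neg | take(3) | map_mul(-3) | map_add(5)

Check, running the answer program on each example:
  [40, 48, -40] -> [-40, -48, 40] -> [-40, -48, 40] -> [120, 144, -120] -> [125, 149, -115]
  [-34, 41, 26, 18, -14] -> [34, -41, -26, -18, 14] -> [34, -41, -26] -> [-102, 123, 78] -> [-97, 128, 83]
  [-7, 26, 46, 8, -50, -31, 38, 4] -> [7, -26, -46, -8, 50, 31, -38, -4] -> [7, -26, -46] -> [-21, 78, 138] -> [-16, 83, 143]
  [-11, -25, -42, 14, 7, 14, 4, 11, -3] -> [11, 25, 42, -14, -7, -14, -4, -11, 3] -> [11, 25, 42] -> [-33, -75, -126] -> [-28, -70, -121]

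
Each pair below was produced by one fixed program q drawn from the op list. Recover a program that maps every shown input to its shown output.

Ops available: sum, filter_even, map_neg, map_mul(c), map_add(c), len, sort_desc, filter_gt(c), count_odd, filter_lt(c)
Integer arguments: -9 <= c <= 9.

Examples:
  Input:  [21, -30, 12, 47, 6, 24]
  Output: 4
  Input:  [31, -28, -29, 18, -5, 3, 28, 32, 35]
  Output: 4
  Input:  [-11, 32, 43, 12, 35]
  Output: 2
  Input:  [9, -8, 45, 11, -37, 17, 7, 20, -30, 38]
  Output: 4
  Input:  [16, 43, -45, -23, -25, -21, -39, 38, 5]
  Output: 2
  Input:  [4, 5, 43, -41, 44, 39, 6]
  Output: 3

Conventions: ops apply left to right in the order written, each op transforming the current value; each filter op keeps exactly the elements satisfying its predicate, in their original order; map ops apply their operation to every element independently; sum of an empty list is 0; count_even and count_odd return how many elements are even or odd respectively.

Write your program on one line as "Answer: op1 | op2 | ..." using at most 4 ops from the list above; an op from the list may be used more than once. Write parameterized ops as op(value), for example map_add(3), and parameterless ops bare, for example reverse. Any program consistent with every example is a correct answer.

map_mul(-3) | map_add(-9) | map_mul(-3) | count_odd

Check, running the answer program on each example:
  [21, -30, 12, 47, 6, 24] -> [-63, 90, -36, -141, -18, -72] -> [-72, 81, -45, -150, -27, -81] -> [216, -243, 135, 450, 81, 243] -> 4
  [31, -28, -29, 18, -5, 3, 28, 32, 35] -> [-93, 84, 87, -54, 15, -9, -84, -96, -105] -> [-102, 75, 78, -63, 6, -18, -93, -105, -114] -> [306, -225, -234, 189, -18, 54, 279, 315, 342] -> 4
  [-11, 32, 43, 12, 35] -> [33, -96, -129, -36, -105] -> [24, -105, -138, -45, -114] -> [-72, 315, 414, 135, 342] -> 2
  [9, -8, 45, 11, -37, 17, 7, 20, -30, 38] -> [-27, 24, -135, -33, 111, -51, -21, -60, 90, -114] -> [-36, 15, -144, -42, 102, -60, -30, -69, 81, -123] -> [108, -45, 432, 126, -306, 180, 90, 207, -243, 369] -> 4
  [16, 43, -45, -23, -25, -21, -39, 38, 5] -> [-48, -129, 135, 69, 75, 63, 117, -114, -15] -> [-57, -138, 126, 60, 66, 54, 108, -123, -24] -> [171, 414, -378, -180, -198, -162, -324, 369, 72] -> 2
  [4, 5, 43, -41, 44, 39, 6] -> [-12, -15, -129, 123, -132, -117, -18] -> [-21, -24, -138, 114, -141, -126, -27] -> [63, 72, 414, -342, 423, 378, 81] -> 3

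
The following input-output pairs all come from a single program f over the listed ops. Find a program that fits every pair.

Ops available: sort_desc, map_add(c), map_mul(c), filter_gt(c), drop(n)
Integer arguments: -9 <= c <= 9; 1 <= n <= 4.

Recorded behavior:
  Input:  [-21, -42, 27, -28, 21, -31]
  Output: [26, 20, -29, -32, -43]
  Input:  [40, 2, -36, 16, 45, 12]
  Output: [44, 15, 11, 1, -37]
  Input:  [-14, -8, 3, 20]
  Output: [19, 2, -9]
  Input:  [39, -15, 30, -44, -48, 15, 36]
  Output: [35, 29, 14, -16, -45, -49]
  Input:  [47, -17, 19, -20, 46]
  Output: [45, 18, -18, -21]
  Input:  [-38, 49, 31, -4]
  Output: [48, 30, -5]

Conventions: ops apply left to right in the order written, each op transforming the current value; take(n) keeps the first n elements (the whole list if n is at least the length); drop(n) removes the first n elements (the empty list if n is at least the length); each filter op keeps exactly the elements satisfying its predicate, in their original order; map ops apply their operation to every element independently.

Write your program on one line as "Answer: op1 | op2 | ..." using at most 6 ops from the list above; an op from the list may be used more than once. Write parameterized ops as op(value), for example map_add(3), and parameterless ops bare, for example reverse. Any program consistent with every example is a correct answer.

map_add(-2) | drop(1) | map_add(-8) | sort_desc | map_add(9)

Check, running the answer program on each example:
  [-21, -42, 27, -28, 21, -31] -> [-23, -44, 25, -30, 19, -33] -> [-44, 25, -30, 19, -33] -> [-52, 17, -38, 11, -41] -> [17, 11, -38, -41, -52] -> [26, 20, -29, -32, -43]
  [40, 2, -36, 16, 45, 12] -> [38, 0, -38, 14, 43, 10] -> [0, -38, 14, 43, 10] -> [-8, -46, 6, 35, 2] -> [35, 6, 2, -8, -46] -> [44, 15, 11, 1, -37]
  [-14, -8, 3, 20] -> [-16, -10, 1, 18] -> [-10, 1, 18] -> [-18, -7, 10] -> [10, -7, -18] -> [19, 2, -9]
  [39, -15, 30, -44, -48, 15, 36] -> [37, -17, 28, -46, -50, 13, 34] -> [-17, 28, -46, -50, 13, 34] -> [-25, 20, -54, -58, 5, 26] -> [26, 20, 5, -25, -54, -58] -> [35, 29, 14, -16, -45, -49]
  [47, -17, 19, -20, 46] -> [45, -19, 17, -22, 44] -> [-19, 17, -22, 44] -> [-27, 9, -30, 36] -> [36, 9, -27, -30] -> [45, 18, -18, -21]
  [-38, 49, 31, -4] -> [-40, 47, 29, -6] -> [47, 29, -6] -> [39, 21, -14] -> [39, 21, -14] -> [48, 30, -5]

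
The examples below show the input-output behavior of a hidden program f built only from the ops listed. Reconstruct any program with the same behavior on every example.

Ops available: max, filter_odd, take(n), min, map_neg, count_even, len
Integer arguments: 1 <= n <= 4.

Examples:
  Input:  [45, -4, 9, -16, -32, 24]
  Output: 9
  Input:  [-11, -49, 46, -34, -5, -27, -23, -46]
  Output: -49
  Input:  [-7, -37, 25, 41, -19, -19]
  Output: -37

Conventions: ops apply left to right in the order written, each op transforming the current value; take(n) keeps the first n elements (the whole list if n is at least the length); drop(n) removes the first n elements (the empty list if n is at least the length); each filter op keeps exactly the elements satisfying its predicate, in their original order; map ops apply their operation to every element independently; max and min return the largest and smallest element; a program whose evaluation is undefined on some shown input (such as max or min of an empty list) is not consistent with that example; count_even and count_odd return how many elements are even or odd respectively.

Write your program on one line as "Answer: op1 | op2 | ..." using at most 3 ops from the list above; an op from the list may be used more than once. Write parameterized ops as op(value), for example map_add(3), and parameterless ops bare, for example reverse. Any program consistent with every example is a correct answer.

filter_odd | min

Check, running the answer program on each example:
  [45, -4, 9, -16, -32, 24] -> [45, 9] -> 9
  [-11, -49, 46, -34, -5, -27, -23, -46] -> [-11, -49, -5, -27, -23] -> -49
  [-7, -37, 25, 41, -19, -19] -> [-7, -37, 25, 41, -19, -19] -> -37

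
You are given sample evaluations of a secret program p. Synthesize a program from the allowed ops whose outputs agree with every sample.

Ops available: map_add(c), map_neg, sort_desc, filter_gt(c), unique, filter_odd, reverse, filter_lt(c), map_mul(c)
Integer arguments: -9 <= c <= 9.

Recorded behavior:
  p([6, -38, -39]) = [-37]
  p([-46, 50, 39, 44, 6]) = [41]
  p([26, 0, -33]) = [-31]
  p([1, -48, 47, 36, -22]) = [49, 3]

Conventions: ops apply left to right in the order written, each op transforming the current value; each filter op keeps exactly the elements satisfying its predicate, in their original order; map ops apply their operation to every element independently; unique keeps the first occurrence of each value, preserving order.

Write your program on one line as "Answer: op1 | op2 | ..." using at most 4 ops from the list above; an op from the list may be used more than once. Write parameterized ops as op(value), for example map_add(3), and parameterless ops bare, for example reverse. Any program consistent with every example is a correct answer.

sort_desc | map_add(2) | filter_odd

Check, running the answer program on each example:
  [6, -38, -39] -> [6, -38, -39] -> [8, -36, -37] -> [-37]
  [-46, 50, 39, 44, 6] -> [50, 44, 39, 6, -46] -> [52, 46, 41, 8, -44] -> [41]
  [26, 0, -33] -> [26, 0, -33] -> [28, 2, -31] -> [-31]
  [1, -48, 47, 36, -22] -> [47, 36, 1, -22, -48] -> [49, 38, 3, -20, -46] -> [49, 3]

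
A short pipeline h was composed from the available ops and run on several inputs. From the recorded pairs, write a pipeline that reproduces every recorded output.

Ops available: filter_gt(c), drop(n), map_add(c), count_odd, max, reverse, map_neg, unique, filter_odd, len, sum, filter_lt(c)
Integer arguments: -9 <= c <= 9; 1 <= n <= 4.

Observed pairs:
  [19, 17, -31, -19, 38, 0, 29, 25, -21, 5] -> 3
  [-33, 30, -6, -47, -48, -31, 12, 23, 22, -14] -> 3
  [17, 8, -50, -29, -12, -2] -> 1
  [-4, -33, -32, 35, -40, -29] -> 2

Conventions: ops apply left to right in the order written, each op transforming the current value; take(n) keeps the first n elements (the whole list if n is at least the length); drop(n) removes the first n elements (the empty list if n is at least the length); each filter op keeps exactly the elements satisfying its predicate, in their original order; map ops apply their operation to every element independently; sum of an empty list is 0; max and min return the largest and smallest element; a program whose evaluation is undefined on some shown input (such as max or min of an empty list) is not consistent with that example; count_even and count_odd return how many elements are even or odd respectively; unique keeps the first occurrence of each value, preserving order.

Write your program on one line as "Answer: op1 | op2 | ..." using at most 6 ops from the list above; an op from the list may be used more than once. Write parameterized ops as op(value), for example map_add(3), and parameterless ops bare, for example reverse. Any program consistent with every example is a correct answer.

filter_lt(-6) | map_neg | reverse | map_neg | count_odd

Check, running the answer program on each example:
  [19, 17, -31, -19, 38, 0, 29, 25, -21, 5] -> [-31, -19, -21] -> [31, 19, 21] -> [21, 19, 31] -> [-21, -19, -31] -> 3
  [-33, 30, -6, -47, -48, -31, 12, 23, 22, -14] -> [-33, -47, -48, -31, -14] -> [33, 47, 48, 31, 14] -> [14, 31, 48, 47, 33] -> [-14, -31, -48, -47, -33] -> 3
  [17, 8, -50, -29, -12, -2] -> [-50, -29, -12] -> [50, 29, 12] -> [12, 29, 50] -> [-12, -29, -50] -> 1
  [-4, -33, -32, 35, -40, -29] -> [-33, -32, -40, -29] -> [33, 32, 40, 29] -> [29, 40, 32, 33] -> [-29, -40, -32, -33] -> 2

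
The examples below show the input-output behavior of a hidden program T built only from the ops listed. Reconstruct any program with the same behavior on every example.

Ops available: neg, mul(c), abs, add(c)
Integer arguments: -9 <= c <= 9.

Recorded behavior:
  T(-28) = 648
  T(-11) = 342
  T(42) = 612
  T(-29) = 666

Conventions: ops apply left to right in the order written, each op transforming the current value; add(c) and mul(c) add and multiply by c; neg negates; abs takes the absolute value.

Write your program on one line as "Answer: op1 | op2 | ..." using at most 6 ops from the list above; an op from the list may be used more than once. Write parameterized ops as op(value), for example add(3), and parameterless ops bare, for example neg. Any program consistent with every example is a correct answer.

add(-8) | abs | neg | mul(6) | mul(3) | abs

Check, running the answer program on each example:
  -28 -> -36 -> 36 -> -36 -> -216 -> -648 -> 648
  -11 -> -19 -> 19 -> -19 -> -114 -> -342 -> 342
  42 -> 34 -> 34 -> -34 -> -204 -> -612 -> 612
  -29 -> -37 -> 37 -> -37 -> -222 -> -666 -> 666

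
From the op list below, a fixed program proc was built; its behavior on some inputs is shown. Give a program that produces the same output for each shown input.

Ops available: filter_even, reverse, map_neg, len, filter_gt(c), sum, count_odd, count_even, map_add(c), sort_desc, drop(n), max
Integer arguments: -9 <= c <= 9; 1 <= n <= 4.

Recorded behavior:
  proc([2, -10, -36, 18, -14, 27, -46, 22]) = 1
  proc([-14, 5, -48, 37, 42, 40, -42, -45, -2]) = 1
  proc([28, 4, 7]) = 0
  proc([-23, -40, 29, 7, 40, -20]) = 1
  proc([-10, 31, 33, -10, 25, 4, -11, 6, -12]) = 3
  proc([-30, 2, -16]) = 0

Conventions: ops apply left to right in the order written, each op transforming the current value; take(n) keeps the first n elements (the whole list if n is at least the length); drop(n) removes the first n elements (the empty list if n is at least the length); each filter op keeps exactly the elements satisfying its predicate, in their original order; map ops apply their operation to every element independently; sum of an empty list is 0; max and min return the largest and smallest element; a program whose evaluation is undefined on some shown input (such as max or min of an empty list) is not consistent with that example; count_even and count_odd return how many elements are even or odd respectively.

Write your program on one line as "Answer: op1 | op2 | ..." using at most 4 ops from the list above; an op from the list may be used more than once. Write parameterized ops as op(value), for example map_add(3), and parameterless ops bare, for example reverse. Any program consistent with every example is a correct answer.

filter_gt(9) | sort_desc | count_odd

Check, running the answer program on each example:
  [2, -10, -36, 18, -14, 27, -46, 22] -> [18, 27, 22] -> [27, 22, 18] -> 1
  [-14, 5, -48, 37, 42, 40, -42, -45, -2] -> [37, 42, 40] -> [42, 40, 37] -> 1
  [28, 4, 7] -> [28] -> [28] -> 0
  [-23, -40, 29, 7, 40, -20] -> [29, 40] -> [40, 29] -> 1
  [-10, 31, 33, -10, 25, 4, -11, 6, -12] -> [31, 33, 25] -> [33, 31, 25] -> 3
  [-30, 2, -16] -> [] -> [] -> 0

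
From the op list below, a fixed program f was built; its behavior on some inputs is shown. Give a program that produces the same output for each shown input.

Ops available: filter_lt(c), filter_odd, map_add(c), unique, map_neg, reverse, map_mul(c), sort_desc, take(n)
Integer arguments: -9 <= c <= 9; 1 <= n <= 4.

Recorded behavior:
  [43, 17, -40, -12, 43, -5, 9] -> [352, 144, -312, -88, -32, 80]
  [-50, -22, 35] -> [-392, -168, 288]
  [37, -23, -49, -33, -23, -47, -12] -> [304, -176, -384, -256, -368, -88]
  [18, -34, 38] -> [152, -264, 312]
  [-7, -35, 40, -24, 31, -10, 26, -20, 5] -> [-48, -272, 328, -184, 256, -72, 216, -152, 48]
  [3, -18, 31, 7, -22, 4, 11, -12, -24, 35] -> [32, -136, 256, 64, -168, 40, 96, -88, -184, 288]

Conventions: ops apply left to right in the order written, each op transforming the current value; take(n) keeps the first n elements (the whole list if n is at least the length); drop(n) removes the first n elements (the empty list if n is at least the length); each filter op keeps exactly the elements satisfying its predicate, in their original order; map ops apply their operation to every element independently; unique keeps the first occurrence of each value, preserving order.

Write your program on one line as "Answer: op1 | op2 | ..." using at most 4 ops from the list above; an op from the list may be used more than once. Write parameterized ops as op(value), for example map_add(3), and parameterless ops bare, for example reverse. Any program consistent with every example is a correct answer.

unique | map_mul(-8) | map_add(-8) | map_neg

Check, running the answer program on each example:
  [43, 17, -40, -12, 43, -5, 9] -> [43, 17, -40, -12, -5, 9] -> [-344, -136, 320, 96, 40, -72] -> [-352, -144, 312, 88, 32, -80] -> [352, 144, -312, -88, -32, 80]
  [-50, -22, 35] -> [-50, -22, 35] -> [400, 176, -280] -> [392, 168, -288] -> [-392, -168, 288]
  [37, -23, -49, -33, -23, -47, -12] -> [37, -23, -49, -33, -47, -12] -> [-296, 184, 392, 264, 376, 96] -> [-304, 176, 384, 256, 368, 88] -> [304, -176, -384, -256, -368, -88]
  [18, -34, 38] -> [18, -34, 38] -> [-144, 272, -304] -> [-152, 264, -312] -> [152, -264, 312]
  [-7, -35, 40, -24, 31, -10, 26, -20, 5] -> [-7, -35, 40, -24, 31, -10, 26, -20, 5] -> [56, 280, -320, 192, -248, 80, -208, 160, -40] -> [48, 272, -328, 184, -256, 72, -216, 152, -48] -> [-48, -272, 328, -184, 256, -72, 216, -152, 48]
  [3, -18, 31, 7, -22, 4, 11, -12, -24, 35] -> [3, -18, 31, 7, -22, 4, 11, -12, -24, 35] -> [-24, 144, -248, -56, 176, -32, -88, 96, 192, -280] -> [-32, 136, -256, -64, 168, -40, -96, 88, 184, -288] -> [32, -136, 256, 64, -168, 40, 96, -88, -184, 288]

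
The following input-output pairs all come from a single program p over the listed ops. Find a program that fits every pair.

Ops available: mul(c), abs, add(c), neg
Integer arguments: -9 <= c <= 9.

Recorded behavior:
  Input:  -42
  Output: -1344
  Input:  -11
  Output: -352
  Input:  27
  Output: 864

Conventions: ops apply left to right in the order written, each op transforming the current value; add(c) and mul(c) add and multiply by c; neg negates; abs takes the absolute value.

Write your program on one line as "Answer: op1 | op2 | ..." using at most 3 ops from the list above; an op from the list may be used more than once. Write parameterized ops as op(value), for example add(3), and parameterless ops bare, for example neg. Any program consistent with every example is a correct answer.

mul(-8) | mul(-4)

Check, running the answer program on each example:
  -42 -> 336 -> -1344
  -11 -> 88 -> -352
  27 -> -216 -> 864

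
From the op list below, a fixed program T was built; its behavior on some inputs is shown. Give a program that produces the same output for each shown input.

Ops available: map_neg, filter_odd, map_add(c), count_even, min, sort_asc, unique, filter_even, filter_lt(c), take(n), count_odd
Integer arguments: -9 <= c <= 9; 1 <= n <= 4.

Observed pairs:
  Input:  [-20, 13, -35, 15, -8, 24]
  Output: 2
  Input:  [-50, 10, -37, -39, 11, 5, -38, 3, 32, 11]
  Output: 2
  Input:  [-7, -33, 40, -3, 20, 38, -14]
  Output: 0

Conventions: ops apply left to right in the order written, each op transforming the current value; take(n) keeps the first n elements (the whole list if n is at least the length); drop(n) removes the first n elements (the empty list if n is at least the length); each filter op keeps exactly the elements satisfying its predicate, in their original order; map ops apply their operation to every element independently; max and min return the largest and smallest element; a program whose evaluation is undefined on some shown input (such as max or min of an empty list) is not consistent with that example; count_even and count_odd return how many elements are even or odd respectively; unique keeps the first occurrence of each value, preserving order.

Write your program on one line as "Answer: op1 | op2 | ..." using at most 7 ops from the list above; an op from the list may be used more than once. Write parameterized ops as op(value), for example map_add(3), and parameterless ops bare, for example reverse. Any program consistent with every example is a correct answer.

filter_odd | map_add(-8) | map_neg | map_add(-4) | filter_lt(-6) | count_odd

Check, running the answer program on each example:
  [-20, 13, -35, 15, -8, 24] -> [13, -35, 15] -> [5, -43, 7] -> [-5, 43, -7] -> [-9, 39, -11] -> [-9, -11] -> 2
  [-50, 10, -37, -39, 11, 5, -38, 3, 32, 11] -> [-37, -39, 11, 5, 3, 11] -> [-45, -47, 3, -3, -5, 3] -> [45, 47, -3, 3, 5, -3] -> [41, 43, -7, -1, 1, -7] -> [-7, -7] -> 2
  [-7, -33, 40, -3, 20, 38, -14] -> [-7, -33, -3] -> [-15, -41, -11] -> [15, 41, 11] -> [11, 37, 7] -> [] -> 0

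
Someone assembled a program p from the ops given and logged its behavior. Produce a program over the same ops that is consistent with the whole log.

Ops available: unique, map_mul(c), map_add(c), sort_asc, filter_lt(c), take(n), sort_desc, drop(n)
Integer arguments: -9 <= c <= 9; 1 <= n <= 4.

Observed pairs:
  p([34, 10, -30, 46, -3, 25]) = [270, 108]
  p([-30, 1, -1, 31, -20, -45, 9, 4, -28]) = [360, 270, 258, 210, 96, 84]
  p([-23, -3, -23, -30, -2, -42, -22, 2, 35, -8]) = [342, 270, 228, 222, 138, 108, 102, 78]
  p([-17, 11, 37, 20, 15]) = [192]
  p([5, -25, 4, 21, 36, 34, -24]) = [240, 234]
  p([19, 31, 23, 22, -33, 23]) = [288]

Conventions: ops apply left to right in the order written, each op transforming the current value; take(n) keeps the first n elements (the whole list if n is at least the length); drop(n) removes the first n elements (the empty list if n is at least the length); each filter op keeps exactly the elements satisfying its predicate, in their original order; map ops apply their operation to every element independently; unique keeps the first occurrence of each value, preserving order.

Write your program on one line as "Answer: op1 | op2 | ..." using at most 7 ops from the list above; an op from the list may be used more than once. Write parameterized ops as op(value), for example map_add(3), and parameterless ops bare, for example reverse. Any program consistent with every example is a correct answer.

sort_asc | filter_lt(4) | map_add(-8) | map_add(-7) | unique | map_mul(-6)

Check, running the answer program on each example:
  [34, 10, -30, 46, -3, 25] -> [-30, -3, 10, 25, 34, 46] -> [-30, -3] -> [-38, -11] -> [-45, -18] -> [-45, -18] -> [270, 108]
  [-30, 1, -1, 31, -20, -45, 9, 4, -28] -> [-45, -30, -28, -20, -1, 1, 4, 9, 31] -> [-45, -30, -28, -20, -1, 1] -> [-53, -38, -36, -28, -9, -7] -> [-60, -45, -43, -35, -16, -14] -> [-60, -45, -43, -35, -16, -14] -> [360, 270, 258, 210, 96, 84]
  [-23, -3, -23, -30, -2, -42, -22, 2, 35, -8] -> [-42, -30, -23, -23, -22, -8, -3, -2, 2, 35] -> [-42, -30, -23, -23, -22, -8, -3, -2, 2] -> [-50, -38, -31, -31, -30, -16, -11, -10, -6] -> [-57, -45, -38, -38, -37, -23, -18, -17, -13] -> [-57, -45, -38, -37, -23, -18, -17, -13] -> [342, 270, 228, 222, 138, 108, 102, 78]
  [-17, 11, 37, 20, 15] -> [-17, 11, 15, 20, 37] -> [-17] -> [-25] -> [-32] -> [-32] -> [192]
  [5, -25, 4, 21, 36, 34, -24] -> [-25, -24, 4, 5, 21, 34, 36] -> [-25, -24] -> [-33, -32] -> [-40, -39] -> [-40, -39] -> [240, 234]
  [19, 31, 23, 22, -33, 23] -> [-33, 19, 22, 23, 23, 31] -> [-33] -> [-41] -> [-48] -> [-48] -> [288]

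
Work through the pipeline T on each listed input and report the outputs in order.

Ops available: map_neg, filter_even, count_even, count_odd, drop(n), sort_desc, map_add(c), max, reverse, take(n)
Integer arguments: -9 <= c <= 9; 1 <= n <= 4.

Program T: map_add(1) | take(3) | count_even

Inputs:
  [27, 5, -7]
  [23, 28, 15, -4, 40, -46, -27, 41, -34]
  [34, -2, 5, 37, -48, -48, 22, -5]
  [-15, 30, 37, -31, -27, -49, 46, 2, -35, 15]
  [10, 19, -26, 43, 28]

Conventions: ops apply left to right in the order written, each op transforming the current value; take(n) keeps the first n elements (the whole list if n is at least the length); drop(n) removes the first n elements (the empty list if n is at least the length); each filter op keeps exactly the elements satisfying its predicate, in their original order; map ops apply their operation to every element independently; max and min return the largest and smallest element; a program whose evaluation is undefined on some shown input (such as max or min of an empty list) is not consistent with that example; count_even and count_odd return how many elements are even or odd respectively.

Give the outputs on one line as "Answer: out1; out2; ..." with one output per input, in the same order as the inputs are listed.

Execution, op by op:
  [27, 5, -7] -> [28, 6, -6] -> [28, 6, -6] -> 3
  [23, 28, 15, -4, 40, -46, -27, 41, -34] -> [24, 29, 16, -3, 41, -45, -26, 42, -33] -> [24, 29, 16] -> 2
  [34, -2, 5, 37, -48, -48, 22, -5] -> [35, -1, 6, 38, -47, -47, 23, -4] -> [35, -1, 6] -> 1
  [-15, 30, 37, -31, -27, -49, 46, 2, -35, 15] -> [-14, 31, 38, -30, -26, -48, 47, 3, -34, 16] -> [-14, 31, 38] -> 2
  [10, 19, -26, 43, 28] -> [11, 20, -25, 44, 29] -> [11, 20, -25] -> 1

3; 2; 1; 2; 1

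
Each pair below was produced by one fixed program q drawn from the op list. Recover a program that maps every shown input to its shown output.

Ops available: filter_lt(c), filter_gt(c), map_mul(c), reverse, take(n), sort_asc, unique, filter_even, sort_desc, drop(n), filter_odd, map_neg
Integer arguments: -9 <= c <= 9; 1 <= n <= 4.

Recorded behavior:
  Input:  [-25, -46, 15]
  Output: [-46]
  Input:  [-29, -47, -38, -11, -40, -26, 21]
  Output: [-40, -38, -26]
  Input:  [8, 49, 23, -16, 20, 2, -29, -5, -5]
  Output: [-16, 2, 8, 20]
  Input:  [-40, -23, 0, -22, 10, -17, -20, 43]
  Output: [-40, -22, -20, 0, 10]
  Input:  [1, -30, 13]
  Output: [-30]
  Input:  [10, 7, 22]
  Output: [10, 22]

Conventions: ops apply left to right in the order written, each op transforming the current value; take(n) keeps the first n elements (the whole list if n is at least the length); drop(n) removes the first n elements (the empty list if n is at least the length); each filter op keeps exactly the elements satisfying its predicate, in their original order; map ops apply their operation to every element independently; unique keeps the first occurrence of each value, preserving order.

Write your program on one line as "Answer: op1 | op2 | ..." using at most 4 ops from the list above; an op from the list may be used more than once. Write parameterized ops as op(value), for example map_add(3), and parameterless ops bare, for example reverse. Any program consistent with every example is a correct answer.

reverse | filter_even | sort_asc

Check, running the answer program on each example:
  [-25, -46, 15] -> [15, -46, -25] -> [-46] -> [-46]
  [-29, -47, -38, -11, -40, -26, 21] -> [21, -26, -40, -11, -38, -47, -29] -> [-26, -40, -38] -> [-40, -38, -26]
  [8, 49, 23, -16, 20, 2, -29, -5, -5] -> [-5, -5, -29, 2, 20, -16, 23, 49, 8] -> [2, 20, -16, 8] -> [-16, 2, 8, 20]
  [-40, -23, 0, -22, 10, -17, -20, 43] -> [43, -20, -17, 10, -22, 0, -23, -40] -> [-20, 10, -22, 0, -40] -> [-40, -22, -20, 0, 10]
  [1, -30, 13] -> [13, -30, 1] -> [-30] -> [-30]
  [10, 7, 22] -> [22, 7, 10] -> [22, 10] -> [10, 22]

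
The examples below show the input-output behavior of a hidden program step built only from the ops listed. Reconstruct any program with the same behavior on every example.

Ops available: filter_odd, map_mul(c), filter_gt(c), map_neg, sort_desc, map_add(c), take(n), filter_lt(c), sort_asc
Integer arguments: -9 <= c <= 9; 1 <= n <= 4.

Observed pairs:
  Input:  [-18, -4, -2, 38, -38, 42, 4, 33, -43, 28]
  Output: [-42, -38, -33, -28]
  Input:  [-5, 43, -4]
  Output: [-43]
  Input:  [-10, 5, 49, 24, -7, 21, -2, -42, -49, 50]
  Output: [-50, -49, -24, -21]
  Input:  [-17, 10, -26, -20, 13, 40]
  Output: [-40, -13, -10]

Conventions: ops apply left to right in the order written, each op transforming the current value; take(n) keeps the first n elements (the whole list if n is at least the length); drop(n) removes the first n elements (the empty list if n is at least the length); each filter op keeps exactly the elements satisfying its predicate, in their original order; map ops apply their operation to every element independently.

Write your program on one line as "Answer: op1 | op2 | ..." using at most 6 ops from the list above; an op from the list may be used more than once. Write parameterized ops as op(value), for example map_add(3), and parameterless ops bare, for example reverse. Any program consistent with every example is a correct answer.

filter_gt(6) | sort_desc | sort_asc | map_neg | sort_asc

Check, running the answer program on each example:
  [-18, -4, -2, 38, -38, 42, 4, 33, -43, 28] -> [38, 42, 33, 28] -> [42, 38, 33, 28] -> [28, 33, 38, 42] -> [-28, -33, -38, -42] -> [-42, -38, -33, -28]
  [-5, 43, -4] -> [43] -> [43] -> [43] -> [-43] -> [-43]
  [-10, 5, 49, 24, -7, 21, -2, -42, -49, 50] -> [49, 24, 21, 50] -> [50, 49, 24, 21] -> [21, 24, 49, 50] -> [-21, -24, -49, -50] -> [-50, -49, -24, -21]
  [-17, 10, -26, -20, 13, 40] -> [10, 13, 40] -> [40, 13, 10] -> [10, 13, 40] -> [-10, -13, -40] -> [-40, -13, -10]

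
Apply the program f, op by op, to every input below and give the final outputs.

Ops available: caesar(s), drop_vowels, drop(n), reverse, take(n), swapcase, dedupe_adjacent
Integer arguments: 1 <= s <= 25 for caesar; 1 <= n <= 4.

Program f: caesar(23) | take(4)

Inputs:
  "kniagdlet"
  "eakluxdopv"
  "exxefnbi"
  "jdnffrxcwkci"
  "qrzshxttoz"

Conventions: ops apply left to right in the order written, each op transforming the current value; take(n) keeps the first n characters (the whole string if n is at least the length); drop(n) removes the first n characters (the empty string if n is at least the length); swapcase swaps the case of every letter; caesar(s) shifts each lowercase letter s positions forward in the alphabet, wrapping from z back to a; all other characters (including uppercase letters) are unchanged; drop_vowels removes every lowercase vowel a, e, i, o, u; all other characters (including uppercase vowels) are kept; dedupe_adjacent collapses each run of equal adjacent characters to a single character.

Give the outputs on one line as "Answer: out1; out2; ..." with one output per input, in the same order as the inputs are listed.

Execution, op by op:
  "kniagdlet" -> "hkfxdaibq" -> "hkfx"
  "eakluxdopv" -> "bxhirualms" -> "bxhi"
  "exxefnbi" -> "buubckyf" -> "buub"
  "jdnffrxcwkci" -> "gakccouzthzf" -> "gakc"
  "qrzshxttoz" -> "nowpeuqqlw" -> "nowp"

"hkfx"; "bxhi"; "buub"; "gakc"; "nowp"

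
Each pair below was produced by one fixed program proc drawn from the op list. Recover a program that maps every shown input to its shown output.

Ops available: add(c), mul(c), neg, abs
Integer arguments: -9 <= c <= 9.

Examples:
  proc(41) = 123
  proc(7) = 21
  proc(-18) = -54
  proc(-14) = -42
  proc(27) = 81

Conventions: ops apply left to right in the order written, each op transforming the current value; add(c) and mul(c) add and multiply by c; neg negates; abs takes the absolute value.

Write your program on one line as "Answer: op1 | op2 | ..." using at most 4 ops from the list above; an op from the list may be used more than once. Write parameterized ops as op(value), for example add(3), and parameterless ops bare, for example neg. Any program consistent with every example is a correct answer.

neg | mul(3) | neg

Check, running the answer program on each example:
  41 -> -41 -> -123 -> 123
  7 -> -7 -> -21 -> 21
  -18 -> 18 -> 54 -> -54
  -14 -> 14 -> 42 -> -42
  27 -> -27 -> -81 -> 81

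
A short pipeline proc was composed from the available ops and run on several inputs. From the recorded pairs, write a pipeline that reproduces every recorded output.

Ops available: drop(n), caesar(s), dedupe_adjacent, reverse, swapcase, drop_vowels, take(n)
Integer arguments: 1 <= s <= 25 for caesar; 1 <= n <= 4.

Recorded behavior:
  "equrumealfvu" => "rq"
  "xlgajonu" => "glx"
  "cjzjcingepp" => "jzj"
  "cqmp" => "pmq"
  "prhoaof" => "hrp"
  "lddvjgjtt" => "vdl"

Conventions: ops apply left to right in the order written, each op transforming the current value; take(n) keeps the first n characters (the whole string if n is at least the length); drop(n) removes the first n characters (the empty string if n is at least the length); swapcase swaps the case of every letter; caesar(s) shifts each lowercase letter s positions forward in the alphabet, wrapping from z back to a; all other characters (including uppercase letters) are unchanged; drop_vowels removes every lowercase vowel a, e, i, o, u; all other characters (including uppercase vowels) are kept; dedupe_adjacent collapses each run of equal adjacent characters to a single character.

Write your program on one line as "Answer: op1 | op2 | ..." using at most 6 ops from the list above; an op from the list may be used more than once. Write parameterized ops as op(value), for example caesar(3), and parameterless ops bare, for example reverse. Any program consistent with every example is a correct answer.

take(4) | dedupe_adjacent | drop_vowels | reverse | take(3)

Check, running the answer program on each example:
  "equrumealfvu" -> "equr" -> "equr" -> "qr" -> "rq" -> "rq"
  "xlgajonu" -> "xlga" -> "xlga" -> "xlg" -> "glx" -> "glx"
  "cjzjcingepp" -> "cjzj" -> "cjzj" -> "cjzj" -> "jzjc" -> "jzj"
  "cqmp" -> "cqmp" -> "cqmp" -> "cqmp" -> "pmqc" -> "pmq"
  "prhoaof" -> "prho" -> "prho" -> "prh" -> "hrp" -> "hrp"
  "lddvjgjtt" -> "lddv" -> "ldv" -> "ldv" -> "vdl" -> "vdl"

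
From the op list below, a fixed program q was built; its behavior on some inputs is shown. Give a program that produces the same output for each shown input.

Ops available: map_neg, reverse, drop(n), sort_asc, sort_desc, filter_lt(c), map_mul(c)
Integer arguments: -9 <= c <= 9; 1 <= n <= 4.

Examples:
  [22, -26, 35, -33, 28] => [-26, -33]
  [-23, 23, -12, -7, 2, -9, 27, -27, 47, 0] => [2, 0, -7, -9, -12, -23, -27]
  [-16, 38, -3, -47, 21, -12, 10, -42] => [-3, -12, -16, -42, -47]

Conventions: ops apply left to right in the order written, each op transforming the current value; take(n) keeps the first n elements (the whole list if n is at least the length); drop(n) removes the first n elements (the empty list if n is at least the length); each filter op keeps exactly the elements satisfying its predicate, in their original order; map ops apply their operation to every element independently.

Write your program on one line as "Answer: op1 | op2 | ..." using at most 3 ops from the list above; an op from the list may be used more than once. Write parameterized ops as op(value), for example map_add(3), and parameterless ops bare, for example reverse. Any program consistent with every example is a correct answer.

filter_lt(7) | sort_asc | sort_desc

Check, running the answer program on each example:
  [22, -26, 35, -33, 28] -> [-26, -33] -> [-33, -26] -> [-26, -33]
  [-23, 23, -12, -7, 2, -9, 27, -27, 47, 0] -> [-23, -12, -7, 2, -9, -27, 0] -> [-27, -23, -12, -9, -7, 0, 2] -> [2, 0, -7, -9, -12, -23, -27]
  [-16, 38, -3, -47, 21, -12, 10, -42] -> [-16, -3, -47, -12, -42] -> [-47, -42, -16, -12, -3] -> [-3, -12, -16, -42, -47]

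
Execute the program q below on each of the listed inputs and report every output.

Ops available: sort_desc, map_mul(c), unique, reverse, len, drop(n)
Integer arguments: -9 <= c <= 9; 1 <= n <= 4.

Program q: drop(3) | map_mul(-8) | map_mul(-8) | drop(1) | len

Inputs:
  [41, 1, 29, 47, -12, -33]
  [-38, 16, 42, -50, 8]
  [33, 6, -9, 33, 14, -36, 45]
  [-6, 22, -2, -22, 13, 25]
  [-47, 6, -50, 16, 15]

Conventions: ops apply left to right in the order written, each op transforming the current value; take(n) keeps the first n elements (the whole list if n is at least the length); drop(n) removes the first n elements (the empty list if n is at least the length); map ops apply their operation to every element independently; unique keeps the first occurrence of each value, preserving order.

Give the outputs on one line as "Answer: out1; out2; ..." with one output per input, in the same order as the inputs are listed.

Execution, op by op:
  [41, 1, 29, 47, -12, -33] -> [47, -12, -33] -> [-376, 96, 264] -> [3008, -768, -2112] -> [-768, -2112] -> 2
  [-38, 16, 42, -50, 8] -> [-50, 8] -> [400, -64] -> [-3200, 512] -> [512] -> 1
  [33, 6, -9, 33, 14, -36, 45] -> [33, 14, -36, 45] -> [-264, -112, 288, -360] -> [2112, 896, -2304, 2880] -> [896, -2304, 2880] -> 3
  [-6, 22, -2, -22, 13, 25] -> [-22, 13, 25] -> [176, -104, -200] -> [-1408, 832, 1600] -> [832, 1600] -> 2
  [-47, 6, -50, 16, 15] -> [16, 15] -> [-128, -120] -> [1024, 960] -> [960] -> 1

2; 1; 3; 2; 1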